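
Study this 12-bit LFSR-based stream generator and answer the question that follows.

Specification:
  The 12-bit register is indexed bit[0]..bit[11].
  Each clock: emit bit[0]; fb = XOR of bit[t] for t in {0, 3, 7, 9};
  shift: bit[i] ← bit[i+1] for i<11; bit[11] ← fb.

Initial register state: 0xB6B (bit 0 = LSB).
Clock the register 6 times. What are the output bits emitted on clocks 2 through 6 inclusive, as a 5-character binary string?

reg_0 = 0xB6B
clock 1: out=1, reg = 0xDB5
clock 2: out=1, reg = 0x6DA
clock 3: out=0, reg = 0xB6D
clock 4: out=1, reg = 0xDB6
clock 5: out=0, reg = 0xEDB
clock 6: out=1, reg = 0x76D

10101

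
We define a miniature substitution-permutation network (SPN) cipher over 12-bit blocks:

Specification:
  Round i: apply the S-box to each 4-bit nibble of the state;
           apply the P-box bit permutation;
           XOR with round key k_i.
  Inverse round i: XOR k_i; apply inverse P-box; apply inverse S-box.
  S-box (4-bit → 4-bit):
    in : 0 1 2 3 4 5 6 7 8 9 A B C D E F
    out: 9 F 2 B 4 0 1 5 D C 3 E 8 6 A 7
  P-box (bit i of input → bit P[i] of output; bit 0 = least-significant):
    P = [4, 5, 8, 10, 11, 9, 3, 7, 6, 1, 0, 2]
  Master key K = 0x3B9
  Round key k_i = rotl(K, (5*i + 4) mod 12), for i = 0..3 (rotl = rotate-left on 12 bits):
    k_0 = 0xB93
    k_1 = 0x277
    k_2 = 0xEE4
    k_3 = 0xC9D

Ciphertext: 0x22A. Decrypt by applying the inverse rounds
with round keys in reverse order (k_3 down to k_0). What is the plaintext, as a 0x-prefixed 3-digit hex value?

s_0 = ciphertext = 0x22A
s_1 = InvRound(s_0, k_3) = 0xB33
s_2 = InvRound(s_1, k_2) = 0x1C8
s_3 = InvRound(s_2, k_1) = 0xBBF
s_4 = InvRound(s_3, k_0) = 0xC42

0xC42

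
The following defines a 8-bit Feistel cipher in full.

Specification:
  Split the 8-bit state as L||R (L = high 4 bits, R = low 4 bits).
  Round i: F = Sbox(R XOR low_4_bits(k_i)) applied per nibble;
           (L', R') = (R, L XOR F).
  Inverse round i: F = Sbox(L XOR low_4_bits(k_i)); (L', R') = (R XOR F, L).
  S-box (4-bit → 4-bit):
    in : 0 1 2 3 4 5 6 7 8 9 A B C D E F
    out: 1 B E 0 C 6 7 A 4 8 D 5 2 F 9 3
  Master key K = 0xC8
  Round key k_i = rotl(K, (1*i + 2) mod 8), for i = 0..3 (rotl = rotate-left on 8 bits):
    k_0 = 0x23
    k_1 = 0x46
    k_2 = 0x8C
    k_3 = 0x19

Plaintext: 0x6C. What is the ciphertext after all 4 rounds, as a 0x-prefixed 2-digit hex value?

0x43

s_0 = plaintext = 0x6C
s_1 = Round(s_0, k_0) = 0xC5
s_2 = Round(s_1, k_1) = 0x5C
s_3 = Round(s_2, k_2) = 0xC4
s_4 = Round(s_3, k_3) = 0x43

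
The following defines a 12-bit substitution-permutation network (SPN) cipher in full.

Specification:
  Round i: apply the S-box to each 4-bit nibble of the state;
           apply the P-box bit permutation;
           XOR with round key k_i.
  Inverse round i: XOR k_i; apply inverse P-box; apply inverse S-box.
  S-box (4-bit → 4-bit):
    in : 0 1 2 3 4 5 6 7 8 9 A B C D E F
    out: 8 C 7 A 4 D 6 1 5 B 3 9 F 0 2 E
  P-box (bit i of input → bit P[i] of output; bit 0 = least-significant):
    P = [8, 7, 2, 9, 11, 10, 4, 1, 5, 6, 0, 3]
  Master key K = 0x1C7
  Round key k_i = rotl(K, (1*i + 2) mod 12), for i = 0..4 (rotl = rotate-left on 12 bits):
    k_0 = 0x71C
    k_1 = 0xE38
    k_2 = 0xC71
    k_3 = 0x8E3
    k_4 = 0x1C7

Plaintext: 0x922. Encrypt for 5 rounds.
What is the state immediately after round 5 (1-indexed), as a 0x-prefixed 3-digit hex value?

s_0 = plaintext = 0x922
s_1 = Round(s_0, k_0) = 0xAE0
s_2 = Round(s_1, k_1) = 0x858
s_3 = Round(s_2, k_2) = 0x546
s_4 = Round(s_3, k_3) = 0x85E
s_5 = Round(s_4, k_4) = 0x974

0x974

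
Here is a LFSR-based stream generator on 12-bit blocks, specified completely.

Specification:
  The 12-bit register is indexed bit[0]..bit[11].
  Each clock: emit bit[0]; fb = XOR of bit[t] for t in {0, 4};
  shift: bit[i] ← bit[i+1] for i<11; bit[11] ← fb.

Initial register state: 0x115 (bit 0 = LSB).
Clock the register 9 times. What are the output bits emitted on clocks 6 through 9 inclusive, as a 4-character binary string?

0001

reg_0 = 0x115
clock 1: out=1, reg = 0x08A
clock 2: out=0, reg = 0x045
clock 3: out=1, reg = 0x822
clock 4: out=0, reg = 0x411
clock 5: out=1, reg = 0x208
clock 6: out=0, reg = 0x104
clock 7: out=0, reg = 0x082
clock 8: out=0, reg = 0x041
clock 9: out=1, reg = 0x820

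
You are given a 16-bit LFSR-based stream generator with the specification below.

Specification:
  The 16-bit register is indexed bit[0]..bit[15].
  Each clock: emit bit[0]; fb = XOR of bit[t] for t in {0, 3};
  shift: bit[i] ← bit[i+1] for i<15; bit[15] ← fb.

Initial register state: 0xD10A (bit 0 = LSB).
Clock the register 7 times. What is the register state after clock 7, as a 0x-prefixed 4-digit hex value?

reg_0 = 0xD10A
clock 1: out=0, reg = 0xE885
clock 2: out=1, reg = 0xF442
clock 3: out=0, reg = 0x7A21
clock 4: out=1, reg = 0xBD10
clock 5: out=0, reg = 0x5E88
clock 6: out=0, reg = 0xAF44
clock 7: out=0, reg = 0x57A2

0x57A2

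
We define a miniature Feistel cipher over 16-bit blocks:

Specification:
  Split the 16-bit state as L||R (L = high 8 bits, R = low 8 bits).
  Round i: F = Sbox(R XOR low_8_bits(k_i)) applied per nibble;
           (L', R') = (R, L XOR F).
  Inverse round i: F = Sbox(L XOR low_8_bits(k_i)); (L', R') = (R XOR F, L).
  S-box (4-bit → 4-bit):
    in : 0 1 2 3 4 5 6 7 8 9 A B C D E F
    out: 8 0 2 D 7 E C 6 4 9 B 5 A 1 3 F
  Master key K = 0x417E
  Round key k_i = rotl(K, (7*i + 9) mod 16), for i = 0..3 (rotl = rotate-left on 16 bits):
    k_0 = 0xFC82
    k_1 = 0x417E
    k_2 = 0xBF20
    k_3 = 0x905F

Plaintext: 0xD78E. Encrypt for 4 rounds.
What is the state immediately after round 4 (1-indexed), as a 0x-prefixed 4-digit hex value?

0x10DC

s_0 = plaintext = 0xD78E
s_1 = Round(s_0, k_0) = 0x8E5D
s_2 = Round(s_1, k_1) = 0x5DA3
s_3 = Round(s_2, k_2) = 0xA310
s_4 = Round(s_3, k_3) = 0x10DC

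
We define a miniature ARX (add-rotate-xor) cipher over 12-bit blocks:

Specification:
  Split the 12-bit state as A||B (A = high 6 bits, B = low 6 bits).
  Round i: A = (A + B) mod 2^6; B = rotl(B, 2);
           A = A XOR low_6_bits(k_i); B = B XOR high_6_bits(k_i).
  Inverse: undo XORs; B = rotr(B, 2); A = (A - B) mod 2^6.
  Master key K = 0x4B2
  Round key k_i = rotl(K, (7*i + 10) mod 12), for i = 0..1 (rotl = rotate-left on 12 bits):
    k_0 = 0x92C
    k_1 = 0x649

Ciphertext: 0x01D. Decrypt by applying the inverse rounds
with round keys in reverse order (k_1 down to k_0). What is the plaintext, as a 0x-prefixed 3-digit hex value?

s_0 = ciphertext = 0x01D
s_1 = InvRound(s_0, k_1) = 0x201
s_2 = InvRound(s_1, k_0) = 0x2D9

0x2D9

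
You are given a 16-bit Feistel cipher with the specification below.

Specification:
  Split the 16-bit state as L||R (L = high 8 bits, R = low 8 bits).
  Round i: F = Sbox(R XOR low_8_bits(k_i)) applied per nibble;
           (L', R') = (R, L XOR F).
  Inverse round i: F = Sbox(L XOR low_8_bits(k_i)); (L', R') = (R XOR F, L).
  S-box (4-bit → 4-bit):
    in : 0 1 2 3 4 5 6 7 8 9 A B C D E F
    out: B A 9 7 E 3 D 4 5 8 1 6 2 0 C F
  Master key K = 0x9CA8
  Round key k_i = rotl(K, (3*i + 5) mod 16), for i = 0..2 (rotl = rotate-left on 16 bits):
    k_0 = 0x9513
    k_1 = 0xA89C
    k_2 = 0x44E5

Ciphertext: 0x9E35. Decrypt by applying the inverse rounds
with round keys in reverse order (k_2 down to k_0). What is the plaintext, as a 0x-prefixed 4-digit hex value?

s_0 = ciphertext = 0x9E35
s_1 = InvRound(s_0, k_2) = 0x739E
s_2 = InvRound(s_1, k_1) = 0x5173
s_3 = InvRound(s_2, k_0) = 0x9A51

0x9A51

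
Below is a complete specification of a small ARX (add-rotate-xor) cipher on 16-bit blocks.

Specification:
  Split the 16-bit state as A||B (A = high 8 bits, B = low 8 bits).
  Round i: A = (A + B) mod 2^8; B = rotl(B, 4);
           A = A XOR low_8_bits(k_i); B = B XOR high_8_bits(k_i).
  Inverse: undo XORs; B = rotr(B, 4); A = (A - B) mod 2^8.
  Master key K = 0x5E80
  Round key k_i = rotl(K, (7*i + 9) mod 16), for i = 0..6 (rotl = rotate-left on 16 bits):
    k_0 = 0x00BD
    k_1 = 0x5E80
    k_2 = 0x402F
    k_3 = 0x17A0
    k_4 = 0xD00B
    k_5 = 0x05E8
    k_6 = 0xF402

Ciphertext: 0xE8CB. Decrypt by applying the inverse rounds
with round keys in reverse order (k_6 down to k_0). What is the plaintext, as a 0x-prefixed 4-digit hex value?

0xA1B6

s_0 = ciphertext = 0xE8CB
s_1 = InvRound(s_0, k_6) = 0xF7F3
s_2 = InvRound(s_1, k_5) = 0xB06F
s_3 = InvRound(s_2, k_4) = 0xC0FB
s_4 = InvRound(s_3, k_3) = 0x92CE
s_5 = InvRound(s_4, k_2) = 0xD5E8
s_6 = InvRound(s_5, k_1) = 0xEA6B
s_7 = InvRound(s_6, k_0) = 0xA1B6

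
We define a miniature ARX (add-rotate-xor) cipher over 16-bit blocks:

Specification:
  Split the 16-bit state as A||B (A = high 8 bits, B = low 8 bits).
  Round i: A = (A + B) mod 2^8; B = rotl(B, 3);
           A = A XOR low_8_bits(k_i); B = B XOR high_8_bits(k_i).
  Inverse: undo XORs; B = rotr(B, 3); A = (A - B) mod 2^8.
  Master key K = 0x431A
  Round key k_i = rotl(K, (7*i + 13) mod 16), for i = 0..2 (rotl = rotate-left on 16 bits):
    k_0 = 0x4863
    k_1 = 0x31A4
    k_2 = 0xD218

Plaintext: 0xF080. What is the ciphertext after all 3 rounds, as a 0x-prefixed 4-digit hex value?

s_0 = plaintext = 0xF080
s_1 = Round(s_0, k_0) = 0x134C
s_2 = Round(s_1, k_1) = 0xFB53
s_3 = Round(s_2, k_2) = 0x5648

0x5648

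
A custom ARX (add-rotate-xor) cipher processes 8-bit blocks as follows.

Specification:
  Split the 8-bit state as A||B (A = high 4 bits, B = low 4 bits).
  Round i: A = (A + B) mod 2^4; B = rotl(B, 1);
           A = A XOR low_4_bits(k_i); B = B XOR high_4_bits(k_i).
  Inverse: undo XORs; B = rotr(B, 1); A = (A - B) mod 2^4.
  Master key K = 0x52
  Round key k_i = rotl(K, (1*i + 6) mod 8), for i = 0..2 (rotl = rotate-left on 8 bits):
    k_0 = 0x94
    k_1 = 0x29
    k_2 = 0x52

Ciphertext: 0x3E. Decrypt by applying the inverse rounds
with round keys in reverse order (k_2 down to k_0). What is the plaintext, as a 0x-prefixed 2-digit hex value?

s_0 = ciphertext = 0x3E
s_1 = InvRound(s_0, k_2) = 0x4D
s_2 = InvRound(s_1, k_1) = 0xEF
s_3 = InvRound(s_2, k_0) = 0x73

0x73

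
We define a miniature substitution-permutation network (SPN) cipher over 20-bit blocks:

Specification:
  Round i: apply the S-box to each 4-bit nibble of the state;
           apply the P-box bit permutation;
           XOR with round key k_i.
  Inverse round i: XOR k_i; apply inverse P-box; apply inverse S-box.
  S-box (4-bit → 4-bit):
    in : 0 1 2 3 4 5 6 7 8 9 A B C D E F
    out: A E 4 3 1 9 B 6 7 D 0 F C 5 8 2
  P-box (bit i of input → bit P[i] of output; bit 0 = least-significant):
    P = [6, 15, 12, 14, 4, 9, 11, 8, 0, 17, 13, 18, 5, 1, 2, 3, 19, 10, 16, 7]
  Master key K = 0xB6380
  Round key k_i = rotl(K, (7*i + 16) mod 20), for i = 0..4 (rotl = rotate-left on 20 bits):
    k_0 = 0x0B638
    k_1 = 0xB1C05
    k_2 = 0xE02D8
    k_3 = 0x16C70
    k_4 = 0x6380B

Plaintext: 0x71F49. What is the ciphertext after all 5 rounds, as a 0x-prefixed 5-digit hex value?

s_0 = plaintext = 0x71F49
s_1 = Round(s_0, k_0) = 0x3E266
s_2 = Round(s_1, k_1) = 0x3FB5D
s_3 = Round(s_2, k_2) = 0x0378B
s_4 = Round(s_3, k_3) = 0x39282
s_5 = Round(s_4, k_4) = 0xE0637

0xE0637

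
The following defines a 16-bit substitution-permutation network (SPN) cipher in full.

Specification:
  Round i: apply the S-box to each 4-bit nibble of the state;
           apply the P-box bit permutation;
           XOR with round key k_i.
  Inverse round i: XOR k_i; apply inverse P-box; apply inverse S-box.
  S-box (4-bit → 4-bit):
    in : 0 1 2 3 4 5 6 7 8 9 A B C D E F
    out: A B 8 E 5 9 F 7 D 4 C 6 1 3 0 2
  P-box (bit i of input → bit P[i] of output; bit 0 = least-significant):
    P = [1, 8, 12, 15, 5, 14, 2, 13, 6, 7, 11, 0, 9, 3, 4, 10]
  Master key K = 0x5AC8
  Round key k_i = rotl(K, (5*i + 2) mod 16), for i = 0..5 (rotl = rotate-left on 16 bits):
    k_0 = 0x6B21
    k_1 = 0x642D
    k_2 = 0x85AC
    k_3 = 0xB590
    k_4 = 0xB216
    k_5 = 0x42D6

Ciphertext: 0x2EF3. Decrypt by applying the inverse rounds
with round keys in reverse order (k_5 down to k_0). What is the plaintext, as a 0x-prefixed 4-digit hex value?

0x4F7E

s_0 = ciphertext = 0x2EF3
s_1 = InvRound(s_0, k_5) = 0x2A6E
s_2 = InvRound(s_1, k_4) = 0xB4CA
s_3 = InvRound(s_2, k_3) = 0xBCED
s_4 = InvRound(s_3, k_2) = 0xE82B
s_5 = InvRound(s_4, k_1) = 0x2995
s_6 = InvRound(s_5, k_0) = 0x4F7E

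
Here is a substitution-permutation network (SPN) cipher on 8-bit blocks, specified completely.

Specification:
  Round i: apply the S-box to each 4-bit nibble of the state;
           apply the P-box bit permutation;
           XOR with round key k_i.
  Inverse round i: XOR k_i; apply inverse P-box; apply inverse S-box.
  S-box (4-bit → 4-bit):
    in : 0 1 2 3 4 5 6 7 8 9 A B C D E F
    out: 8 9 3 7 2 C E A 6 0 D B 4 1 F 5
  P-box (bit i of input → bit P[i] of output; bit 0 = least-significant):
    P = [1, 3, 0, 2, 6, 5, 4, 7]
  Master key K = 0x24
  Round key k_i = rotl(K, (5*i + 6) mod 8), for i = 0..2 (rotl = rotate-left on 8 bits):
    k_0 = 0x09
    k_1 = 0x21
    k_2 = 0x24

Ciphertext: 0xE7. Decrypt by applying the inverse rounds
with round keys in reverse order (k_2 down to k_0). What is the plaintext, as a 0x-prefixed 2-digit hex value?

0x0D

s_0 = ciphertext = 0xE7
s_1 = InvRound(s_0, k_2) = 0x1F
s_2 = InvRound(s_1, k_1) = 0x8B
s_3 = InvRound(s_2, k_0) = 0x0D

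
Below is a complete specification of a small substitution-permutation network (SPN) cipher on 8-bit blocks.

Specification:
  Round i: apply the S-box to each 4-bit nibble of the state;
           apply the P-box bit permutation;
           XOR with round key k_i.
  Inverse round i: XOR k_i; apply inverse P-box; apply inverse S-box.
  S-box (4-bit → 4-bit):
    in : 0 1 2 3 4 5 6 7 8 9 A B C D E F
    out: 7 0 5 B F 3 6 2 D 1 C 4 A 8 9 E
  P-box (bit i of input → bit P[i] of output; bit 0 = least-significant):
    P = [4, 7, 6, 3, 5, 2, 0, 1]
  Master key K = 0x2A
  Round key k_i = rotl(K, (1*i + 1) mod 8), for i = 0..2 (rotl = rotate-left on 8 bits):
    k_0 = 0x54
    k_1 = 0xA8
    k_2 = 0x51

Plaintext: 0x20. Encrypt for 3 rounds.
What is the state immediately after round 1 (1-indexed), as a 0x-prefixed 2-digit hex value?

s_0 = plaintext = 0x20
s_1 = Round(s_0, k_0) = 0xA5
s_2 = Round(s_1, k_1) = 0x3B
s_3 = Round(s_2, k_2) = 0x37

0xA5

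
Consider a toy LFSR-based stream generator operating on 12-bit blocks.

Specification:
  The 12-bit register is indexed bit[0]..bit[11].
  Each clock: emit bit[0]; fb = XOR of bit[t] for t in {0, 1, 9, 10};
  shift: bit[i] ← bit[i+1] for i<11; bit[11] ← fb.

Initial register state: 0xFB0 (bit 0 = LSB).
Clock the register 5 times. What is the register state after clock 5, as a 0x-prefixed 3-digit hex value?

reg_0 = 0xFB0
clock 1: out=0, reg = 0x7D8
clock 2: out=0, reg = 0x3EC
clock 3: out=0, reg = 0x9F6
clock 4: out=0, reg = 0xCFB
clock 5: out=1, reg = 0xE7D

0xE7D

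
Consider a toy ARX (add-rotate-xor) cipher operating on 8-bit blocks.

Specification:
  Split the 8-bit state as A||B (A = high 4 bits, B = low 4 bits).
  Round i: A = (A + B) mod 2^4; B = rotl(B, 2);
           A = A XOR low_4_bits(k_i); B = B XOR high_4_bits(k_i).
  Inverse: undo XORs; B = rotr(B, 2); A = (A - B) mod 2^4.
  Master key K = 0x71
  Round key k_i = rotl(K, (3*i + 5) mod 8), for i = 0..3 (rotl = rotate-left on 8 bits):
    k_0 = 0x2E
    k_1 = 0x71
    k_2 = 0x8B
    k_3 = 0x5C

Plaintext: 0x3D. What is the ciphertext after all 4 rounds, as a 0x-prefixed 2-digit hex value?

0x35

s_0 = plaintext = 0x3D
s_1 = Round(s_0, k_0) = 0xE5
s_2 = Round(s_1, k_1) = 0x22
s_3 = Round(s_2, k_2) = 0xF0
s_4 = Round(s_3, k_3) = 0x35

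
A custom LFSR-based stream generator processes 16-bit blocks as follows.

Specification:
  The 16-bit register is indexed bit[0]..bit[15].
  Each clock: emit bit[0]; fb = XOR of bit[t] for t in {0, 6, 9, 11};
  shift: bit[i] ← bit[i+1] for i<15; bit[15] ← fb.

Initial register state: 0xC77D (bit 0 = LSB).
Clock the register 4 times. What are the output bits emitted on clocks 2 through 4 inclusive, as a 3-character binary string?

reg_0 = 0xC77D
clock 1: out=1, reg = 0xE3BE
clock 2: out=0, reg = 0xF1DF
clock 3: out=1, reg = 0x78EF
clock 4: out=1, reg = 0xBC77

011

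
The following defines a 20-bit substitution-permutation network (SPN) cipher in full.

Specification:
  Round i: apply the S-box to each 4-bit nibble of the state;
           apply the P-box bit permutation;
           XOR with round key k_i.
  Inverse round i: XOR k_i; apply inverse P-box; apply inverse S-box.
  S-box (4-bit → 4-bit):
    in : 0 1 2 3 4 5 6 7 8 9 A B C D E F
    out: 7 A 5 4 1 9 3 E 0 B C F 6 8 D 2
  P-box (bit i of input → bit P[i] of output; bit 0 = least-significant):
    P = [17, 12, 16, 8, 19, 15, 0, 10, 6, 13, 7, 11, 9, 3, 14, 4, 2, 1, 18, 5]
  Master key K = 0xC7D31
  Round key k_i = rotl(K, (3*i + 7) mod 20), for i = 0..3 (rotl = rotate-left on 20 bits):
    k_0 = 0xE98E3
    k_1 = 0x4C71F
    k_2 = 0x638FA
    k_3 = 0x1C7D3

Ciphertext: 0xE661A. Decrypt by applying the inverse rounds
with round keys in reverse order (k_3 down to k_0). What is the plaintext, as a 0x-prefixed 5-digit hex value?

s_0 = ciphertext = 0xE661A
s_1 = InvRound(s_0, k_3) = 0x3F00E
s_2 = InvRound(s_1, k_2) = 0xEAEF3
s_3 = InvRound(s_2, k_1) = 0x5CB45
s_4 = InvRound(s_3, k_0) = 0x9234B

0x9234B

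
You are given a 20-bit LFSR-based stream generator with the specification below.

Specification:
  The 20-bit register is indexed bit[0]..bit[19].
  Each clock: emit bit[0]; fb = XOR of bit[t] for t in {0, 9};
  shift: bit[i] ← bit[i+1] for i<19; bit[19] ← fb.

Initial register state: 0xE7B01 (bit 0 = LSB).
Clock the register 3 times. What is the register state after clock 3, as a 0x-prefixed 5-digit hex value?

reg_0 = 0xE7B01
clock 1: out=1, reg = 0x73D80
clock 2: out=0, reg = 0x39EC0
clock 3: out=0, reg = 0x9CF60

0x9CF60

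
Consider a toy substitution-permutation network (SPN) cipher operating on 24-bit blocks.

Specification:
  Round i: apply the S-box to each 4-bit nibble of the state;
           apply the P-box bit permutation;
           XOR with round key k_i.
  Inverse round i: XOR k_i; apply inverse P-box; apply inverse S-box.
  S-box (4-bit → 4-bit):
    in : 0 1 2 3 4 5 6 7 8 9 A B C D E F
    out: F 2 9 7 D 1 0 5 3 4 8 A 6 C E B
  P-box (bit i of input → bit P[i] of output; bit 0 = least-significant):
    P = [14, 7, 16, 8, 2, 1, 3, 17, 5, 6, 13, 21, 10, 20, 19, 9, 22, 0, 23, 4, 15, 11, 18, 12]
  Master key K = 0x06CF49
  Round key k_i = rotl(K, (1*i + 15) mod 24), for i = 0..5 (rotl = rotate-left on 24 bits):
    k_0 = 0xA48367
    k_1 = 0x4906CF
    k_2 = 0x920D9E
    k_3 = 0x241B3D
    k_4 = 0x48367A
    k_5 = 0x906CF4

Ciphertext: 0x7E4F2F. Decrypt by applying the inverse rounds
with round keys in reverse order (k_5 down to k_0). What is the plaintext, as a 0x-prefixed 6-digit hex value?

0x1C10A2

s_0 = ciphertext = 0x7E4F2F
s_1 = InvRound(s_0, k_5) = 0x90DEEB
s_2 = InvRound(s_1, k_4) = 0x80C968
s_3 = InvRound(s_2, k_3) = 0x4EAB55
s_4 = InvRound(s_3, k_2) = 0x730CC1
s_5 = InvRound(s_4, k_1) = 0x16EA06
s_6 = InvRound(s_5, k_0) = 0x1C10A2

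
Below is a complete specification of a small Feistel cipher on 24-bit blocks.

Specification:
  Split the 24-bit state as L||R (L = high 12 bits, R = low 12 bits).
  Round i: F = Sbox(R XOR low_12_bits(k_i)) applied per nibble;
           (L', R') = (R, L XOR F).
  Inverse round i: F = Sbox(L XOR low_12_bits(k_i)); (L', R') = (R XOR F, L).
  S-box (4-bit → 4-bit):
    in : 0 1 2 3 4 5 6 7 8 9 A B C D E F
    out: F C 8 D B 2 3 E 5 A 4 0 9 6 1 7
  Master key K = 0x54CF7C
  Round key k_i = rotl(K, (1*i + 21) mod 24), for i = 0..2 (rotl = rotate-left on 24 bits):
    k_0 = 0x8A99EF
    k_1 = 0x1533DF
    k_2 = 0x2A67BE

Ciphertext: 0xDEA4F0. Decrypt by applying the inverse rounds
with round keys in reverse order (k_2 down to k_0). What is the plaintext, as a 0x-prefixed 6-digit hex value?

s_0 = ciphertext = 0xDEA4F0
s_1 = InvRound(s_0, k_2) = 0x0DBDEA
s_2 = InvRound(s_1, k_1) = 0x0110DB
s_3 = InvRound(s_2, k_0) = 0xAAA011

0xAAA011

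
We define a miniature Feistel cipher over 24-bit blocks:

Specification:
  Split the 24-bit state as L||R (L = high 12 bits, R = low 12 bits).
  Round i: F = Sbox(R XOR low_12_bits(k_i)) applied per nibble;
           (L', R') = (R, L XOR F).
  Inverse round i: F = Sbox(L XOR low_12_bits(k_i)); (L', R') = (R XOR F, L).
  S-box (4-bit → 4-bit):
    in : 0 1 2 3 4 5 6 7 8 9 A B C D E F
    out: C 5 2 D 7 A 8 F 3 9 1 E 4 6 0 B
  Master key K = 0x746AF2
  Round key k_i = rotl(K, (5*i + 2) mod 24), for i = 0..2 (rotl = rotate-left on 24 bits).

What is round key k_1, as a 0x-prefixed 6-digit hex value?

K = 0x746AF2
k_0 = rotl(K, (5*0+2) mod 24) = rotl(K, 2) = 0xD1ABC9
k_1 = rotl(K, (5*1+2) mod 24) = rotl(K, 7) = 0x35793A

0x35793A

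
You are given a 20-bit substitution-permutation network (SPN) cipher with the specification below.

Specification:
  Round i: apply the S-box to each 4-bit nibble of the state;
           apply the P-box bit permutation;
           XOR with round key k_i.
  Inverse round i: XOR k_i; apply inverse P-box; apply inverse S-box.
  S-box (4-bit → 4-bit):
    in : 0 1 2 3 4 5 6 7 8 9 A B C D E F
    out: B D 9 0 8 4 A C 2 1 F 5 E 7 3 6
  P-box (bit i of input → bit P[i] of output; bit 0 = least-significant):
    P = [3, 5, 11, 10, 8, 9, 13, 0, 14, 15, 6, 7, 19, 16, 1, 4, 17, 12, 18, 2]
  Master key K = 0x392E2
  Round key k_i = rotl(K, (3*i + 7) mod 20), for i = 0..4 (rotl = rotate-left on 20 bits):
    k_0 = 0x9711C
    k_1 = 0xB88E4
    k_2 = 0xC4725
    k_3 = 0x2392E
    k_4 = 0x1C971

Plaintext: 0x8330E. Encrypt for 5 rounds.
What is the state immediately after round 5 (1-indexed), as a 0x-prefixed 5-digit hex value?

0xC5684

s_0 = plaintext = 0x8330E
s_1 = Round(s_0, k_0) = 0x96235
s_2 = Round(s_1, k_1) = 0x8C074
s_3 = Round(s_2, k_2) = 0xDB3B6
s_4 = Round(s_3, k_3) = 0xC0C0C
s_5 = Round(s_4, k_4) = 0xC5684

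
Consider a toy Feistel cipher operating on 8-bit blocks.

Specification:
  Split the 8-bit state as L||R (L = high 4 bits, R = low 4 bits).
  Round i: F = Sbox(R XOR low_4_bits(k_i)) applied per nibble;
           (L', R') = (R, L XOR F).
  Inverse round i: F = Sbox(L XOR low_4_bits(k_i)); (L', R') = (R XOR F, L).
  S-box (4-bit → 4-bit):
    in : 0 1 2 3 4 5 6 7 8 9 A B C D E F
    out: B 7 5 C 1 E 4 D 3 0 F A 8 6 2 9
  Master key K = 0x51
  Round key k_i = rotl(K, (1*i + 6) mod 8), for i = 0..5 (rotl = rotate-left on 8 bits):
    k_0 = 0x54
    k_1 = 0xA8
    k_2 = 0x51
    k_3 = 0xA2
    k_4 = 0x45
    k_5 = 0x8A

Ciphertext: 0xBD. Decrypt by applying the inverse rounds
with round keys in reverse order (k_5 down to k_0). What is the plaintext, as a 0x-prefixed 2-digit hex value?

s_0 = ciphertext = 0xBD
s_1 = InvRound(s_0, k_5) = 0xAB
s_2 = InvRound(s_1, k_4) = 0x2A
s_3 = InvRound(s_2, k_3) = 0x12
s_4 = InvRound(s_3, k_2) = 0x91
s_5 = InvRound(s_4, k_1) = 0x69
s_6 = InvRound(s_5, k_0) = 0xC6

0xC6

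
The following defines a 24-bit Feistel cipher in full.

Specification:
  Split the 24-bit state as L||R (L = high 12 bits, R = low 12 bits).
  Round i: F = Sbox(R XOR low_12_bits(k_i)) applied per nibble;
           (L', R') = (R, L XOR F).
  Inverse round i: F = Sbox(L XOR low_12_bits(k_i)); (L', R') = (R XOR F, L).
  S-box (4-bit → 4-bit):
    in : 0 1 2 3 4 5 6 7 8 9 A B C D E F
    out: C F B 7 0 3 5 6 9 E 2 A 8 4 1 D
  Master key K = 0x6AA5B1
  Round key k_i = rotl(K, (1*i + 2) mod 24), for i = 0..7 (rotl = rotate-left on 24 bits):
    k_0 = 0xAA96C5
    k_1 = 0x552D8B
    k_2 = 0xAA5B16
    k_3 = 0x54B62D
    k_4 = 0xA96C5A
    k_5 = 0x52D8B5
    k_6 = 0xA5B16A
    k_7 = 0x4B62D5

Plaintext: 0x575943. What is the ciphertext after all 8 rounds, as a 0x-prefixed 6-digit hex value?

0x3D85D2

s_0 = plaintext = 0x575943
s_1 = Round(s_0, k_0) = 0x9438E0
s_2 = Round(s_1, k_1) = 0x8E0A19
s_3 = Round(s_2, k_2) = 0xA1972D
s_4 = Round(s_3, k_3) = 0x72D5D5
s_5 = Round(s_4, k_4) = 0x5D59B0
s_6 = Round(s_5, k_5) = 0x9B0A16
s_7 = Round(s_6, k_6) = 0xA163D8
s_8 = Round(s_7, k_7) = 0x3D85D2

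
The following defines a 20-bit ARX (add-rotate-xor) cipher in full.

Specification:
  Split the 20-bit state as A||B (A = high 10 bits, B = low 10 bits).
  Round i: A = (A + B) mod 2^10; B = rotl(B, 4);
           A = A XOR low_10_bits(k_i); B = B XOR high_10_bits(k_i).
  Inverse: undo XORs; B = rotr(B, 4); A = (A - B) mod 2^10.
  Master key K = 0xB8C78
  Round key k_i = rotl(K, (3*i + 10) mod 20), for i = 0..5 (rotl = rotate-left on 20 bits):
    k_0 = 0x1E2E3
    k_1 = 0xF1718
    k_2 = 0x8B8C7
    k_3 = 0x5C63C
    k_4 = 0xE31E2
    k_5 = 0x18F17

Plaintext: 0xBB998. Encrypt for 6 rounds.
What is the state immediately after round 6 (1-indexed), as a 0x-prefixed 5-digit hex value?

s_0 = plaintext = 0xBB998
s_1 = Round(s_0, k_0) = 0x995FE
s_2 = Round(s_1, k_1) = 0xDEC22
s_3 = Round(s_2, k_2) = 0xD680E
s_4 = Round(s_3, k_3) = 0x55191
s_5 = Round(s_4, k_4) = 0xC1E9A
s_6 = Round(s_5, k_5) = 0xAD9C9

0xAD9C9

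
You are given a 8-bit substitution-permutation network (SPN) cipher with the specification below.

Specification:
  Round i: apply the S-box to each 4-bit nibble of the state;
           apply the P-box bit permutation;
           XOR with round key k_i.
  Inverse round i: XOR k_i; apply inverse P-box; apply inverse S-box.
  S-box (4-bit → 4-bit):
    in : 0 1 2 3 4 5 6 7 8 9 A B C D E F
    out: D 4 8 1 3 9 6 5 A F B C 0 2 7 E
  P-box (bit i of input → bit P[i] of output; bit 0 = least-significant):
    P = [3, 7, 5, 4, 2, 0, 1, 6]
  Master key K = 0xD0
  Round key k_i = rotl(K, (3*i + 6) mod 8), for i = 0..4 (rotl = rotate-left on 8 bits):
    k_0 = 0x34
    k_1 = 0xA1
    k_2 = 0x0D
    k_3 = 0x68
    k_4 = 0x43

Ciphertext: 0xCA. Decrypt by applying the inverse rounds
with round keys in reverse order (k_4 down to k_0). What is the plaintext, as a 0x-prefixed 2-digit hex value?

0x77

s_0 = ciphertext = 0xCA
s_1 = InvRound(s_0, k_4) = 0xD4
s_2 = InvRound(s_1, k_3) = 0x39
s_3 = InvRound(s_2, k_2) = 0x3B
s_4 = InvRound(s_3, k_1) = 0x1A
s_5 = InvRound(s_4, k_0) = 0x77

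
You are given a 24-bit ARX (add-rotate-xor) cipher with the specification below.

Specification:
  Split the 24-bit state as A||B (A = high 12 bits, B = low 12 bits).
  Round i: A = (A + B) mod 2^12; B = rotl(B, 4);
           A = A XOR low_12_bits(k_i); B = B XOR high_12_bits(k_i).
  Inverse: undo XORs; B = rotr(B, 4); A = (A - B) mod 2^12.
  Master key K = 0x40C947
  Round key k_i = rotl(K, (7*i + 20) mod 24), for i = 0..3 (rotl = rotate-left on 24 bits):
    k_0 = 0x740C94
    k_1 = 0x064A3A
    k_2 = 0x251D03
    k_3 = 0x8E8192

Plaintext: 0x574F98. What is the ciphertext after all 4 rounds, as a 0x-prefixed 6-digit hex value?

0xE63733

s_0 = plaintext = 0x574F98
s_1 = Round(s_0, k_0) = 0x998ECF
s_2 = Round(s_1, k_1) = 0x25DC9A
s_3 = Round(s_2, k_2) = 0x3F4BFD
s_4 = Round(s_3, k_3) = 0xE63733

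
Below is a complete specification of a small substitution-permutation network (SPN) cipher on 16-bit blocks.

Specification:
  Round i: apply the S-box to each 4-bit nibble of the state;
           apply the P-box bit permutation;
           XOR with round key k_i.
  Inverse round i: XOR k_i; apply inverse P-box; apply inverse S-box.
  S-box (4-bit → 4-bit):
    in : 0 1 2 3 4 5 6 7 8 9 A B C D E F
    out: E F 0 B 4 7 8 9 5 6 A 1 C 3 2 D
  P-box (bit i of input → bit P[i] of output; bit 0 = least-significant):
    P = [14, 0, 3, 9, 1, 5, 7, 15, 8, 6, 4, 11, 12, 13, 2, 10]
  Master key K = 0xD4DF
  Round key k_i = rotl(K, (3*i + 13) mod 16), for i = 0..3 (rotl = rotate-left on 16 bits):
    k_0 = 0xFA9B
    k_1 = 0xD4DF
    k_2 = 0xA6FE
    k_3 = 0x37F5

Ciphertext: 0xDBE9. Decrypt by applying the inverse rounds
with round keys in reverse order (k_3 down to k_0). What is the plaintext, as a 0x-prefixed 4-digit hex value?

s_0 = ciphertext = 0xDBE9
s_1 = InvRound(s_0, k_3) = 0x0C68
s_2 = InvRound(s_1, k_2) = 0x9CF6
s_3 = InvRound(s_2, k_1) = 0x26E5
s_4 = InvRound(s_3, k_0) = 0xF038

0xF038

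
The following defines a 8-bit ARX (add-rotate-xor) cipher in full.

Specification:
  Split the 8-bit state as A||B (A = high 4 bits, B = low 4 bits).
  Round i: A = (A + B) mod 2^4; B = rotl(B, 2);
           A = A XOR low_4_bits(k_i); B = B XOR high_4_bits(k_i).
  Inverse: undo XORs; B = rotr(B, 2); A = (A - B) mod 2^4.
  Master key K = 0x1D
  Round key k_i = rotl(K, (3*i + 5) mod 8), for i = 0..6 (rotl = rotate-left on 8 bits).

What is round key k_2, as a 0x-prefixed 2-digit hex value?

0xE8

K = 0x1D
k_0 = rotl(K, (3*0+5) mod 8) = rotl(K, 5) = 0xA3
k_1 = rotl(K, (3*1+5) mod 8) = rotl(K, 0) = 0x1D
k_2 = rotl(K, (3*2+5) mod 8) = rotl(K, 3) = 0xE8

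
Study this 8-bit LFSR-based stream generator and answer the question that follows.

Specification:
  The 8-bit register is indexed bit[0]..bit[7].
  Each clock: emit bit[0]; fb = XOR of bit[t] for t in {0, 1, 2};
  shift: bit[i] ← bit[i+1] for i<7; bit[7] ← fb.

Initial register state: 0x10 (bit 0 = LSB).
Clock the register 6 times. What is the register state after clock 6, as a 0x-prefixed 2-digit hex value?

reg_0 = 0x10
clock 1: out=0, reg = 0x08
clock 2: out=0, reg = 0x04
clock 3: out=0, reg = 0x82
clock 4: out=0, reg = 0xC1
clock 5: out=1, reg = 0xE0
clock 6: out=0, reg = 0x70

0x70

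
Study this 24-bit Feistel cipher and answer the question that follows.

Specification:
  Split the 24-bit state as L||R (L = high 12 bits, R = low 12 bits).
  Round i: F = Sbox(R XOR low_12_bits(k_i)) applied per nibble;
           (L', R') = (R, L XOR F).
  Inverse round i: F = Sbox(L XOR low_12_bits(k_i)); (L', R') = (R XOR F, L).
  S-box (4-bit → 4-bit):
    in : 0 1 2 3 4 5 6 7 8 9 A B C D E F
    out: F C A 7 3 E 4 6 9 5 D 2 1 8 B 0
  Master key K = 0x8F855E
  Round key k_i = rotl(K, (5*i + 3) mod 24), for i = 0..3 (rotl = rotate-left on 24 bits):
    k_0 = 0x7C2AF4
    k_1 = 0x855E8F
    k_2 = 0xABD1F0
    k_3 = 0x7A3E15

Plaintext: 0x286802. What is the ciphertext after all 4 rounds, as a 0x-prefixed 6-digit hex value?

s_0 = plaintext = 0x286802
s_1 = Round(s_0, k_0) = 0x802882
s_2 = Round(s_1, k_1) = 0x882CFA
s_3 = Round(s_2, k_2) = 0xCFA07F
s_4 = Round(s_3, k_3) = 0x07F7B7

0x07F7B7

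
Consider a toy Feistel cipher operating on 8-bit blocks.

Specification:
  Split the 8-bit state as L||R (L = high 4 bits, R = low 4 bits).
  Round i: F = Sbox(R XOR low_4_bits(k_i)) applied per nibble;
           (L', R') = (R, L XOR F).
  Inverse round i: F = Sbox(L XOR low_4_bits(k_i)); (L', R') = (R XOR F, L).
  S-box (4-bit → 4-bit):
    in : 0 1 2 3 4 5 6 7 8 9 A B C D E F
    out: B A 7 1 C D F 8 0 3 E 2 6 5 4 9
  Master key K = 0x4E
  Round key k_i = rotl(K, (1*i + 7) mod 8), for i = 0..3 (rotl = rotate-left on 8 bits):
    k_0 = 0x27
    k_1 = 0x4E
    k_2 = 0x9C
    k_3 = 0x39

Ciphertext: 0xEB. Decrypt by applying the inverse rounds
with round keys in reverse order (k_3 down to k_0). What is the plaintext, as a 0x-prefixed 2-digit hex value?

s_0 = ciphertext = 0xEB
s_1 = InvRound(s_0, k_3) = 0x3E
s_2 = InvRound(s_1, k_2) = 0x73
s_3 = InvRound(s_2, k_1) = 0x07
s_4 = InvRound(s_3, k_0) = 0xF0

0xF0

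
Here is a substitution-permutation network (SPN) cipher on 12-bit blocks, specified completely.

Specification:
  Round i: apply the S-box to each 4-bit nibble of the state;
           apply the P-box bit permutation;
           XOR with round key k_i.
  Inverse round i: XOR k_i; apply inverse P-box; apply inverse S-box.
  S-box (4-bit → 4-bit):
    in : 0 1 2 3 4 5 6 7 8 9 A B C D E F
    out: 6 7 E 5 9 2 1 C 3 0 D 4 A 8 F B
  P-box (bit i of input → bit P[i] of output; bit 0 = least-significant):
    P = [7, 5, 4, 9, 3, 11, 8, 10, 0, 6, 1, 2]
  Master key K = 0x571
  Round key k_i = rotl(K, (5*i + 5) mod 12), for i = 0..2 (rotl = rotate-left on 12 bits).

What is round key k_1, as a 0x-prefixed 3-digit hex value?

0x55C

K = 0x571
k_0 = rotl(K, (5*0+5) mod 12) = rotl(K, 5) = 0xE2A
k_1 = rotl(K, (5*1+5) mod 12) = rotl(K, 10) = 0x55C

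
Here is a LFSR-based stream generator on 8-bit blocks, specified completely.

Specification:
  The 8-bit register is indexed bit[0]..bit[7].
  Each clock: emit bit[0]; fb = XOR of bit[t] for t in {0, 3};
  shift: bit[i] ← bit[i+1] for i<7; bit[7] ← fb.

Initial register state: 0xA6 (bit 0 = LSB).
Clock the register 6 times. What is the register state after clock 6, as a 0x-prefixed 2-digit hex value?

reg_0 = 0xA6
clock 1: out=0, reg = 0x53
clock 2: out=1, reg = 0xA9
clock 3: out=1, reg = 0x54
clock 4: out=0, reg = 0x2A
clock 5: out=0, reg = 0x95
clock 6: out=1, reg = 0xCA

0xCA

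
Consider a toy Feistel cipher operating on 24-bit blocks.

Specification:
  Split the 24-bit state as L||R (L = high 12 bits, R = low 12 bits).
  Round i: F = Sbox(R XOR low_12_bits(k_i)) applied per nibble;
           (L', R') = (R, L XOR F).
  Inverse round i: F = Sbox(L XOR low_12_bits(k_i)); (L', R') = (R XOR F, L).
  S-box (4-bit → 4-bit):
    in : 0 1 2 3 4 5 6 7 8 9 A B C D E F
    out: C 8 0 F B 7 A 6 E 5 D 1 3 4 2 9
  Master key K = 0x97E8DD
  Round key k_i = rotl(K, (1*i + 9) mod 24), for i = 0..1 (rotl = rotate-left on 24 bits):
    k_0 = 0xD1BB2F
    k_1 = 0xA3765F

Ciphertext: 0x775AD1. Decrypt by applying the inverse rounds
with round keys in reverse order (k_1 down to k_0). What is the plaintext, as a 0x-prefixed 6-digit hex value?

0x2EA2DC

s_0 = ciphertext = 0x775AD1
s_1 = InvRound(s_0, k_1) = 0x2DC775
s_2 = InvRound(s_1, k_0) = 0x2EA2DC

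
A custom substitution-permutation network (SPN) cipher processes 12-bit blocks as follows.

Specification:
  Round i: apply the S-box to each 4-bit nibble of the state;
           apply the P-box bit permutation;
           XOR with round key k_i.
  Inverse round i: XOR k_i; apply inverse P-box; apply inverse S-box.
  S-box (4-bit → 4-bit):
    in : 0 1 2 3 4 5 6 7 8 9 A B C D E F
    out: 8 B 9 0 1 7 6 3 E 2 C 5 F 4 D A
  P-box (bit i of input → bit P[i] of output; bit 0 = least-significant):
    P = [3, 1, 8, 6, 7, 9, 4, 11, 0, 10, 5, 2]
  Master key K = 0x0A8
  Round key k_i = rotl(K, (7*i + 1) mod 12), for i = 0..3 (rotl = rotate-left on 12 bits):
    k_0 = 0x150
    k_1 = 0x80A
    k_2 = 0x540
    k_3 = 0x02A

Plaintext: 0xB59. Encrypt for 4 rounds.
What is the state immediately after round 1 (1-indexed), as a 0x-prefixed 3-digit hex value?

0x3E3

s_0 = plaintext = 0xB59
s_1 = Round(s_0, k_0) = 0x3E3
s_2 = Round(s_1, k_1) = 0x09A
s_3 = Round(s_2, k_2) = 0x604
s_4 = Round(s_3, k_3) = 0xC02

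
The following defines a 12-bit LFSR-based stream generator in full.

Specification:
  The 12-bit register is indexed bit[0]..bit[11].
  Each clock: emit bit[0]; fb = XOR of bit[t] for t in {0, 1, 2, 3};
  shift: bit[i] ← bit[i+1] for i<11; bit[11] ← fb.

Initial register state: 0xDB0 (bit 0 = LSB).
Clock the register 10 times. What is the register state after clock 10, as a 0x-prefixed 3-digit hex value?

reg_0 = 0xDB0
clock 1: out=0, reg = 0x6D8
clock 2: out=0, reg = 0xB6C
clock 3: out=0, reg = 0x5B6
clock 4: out=0, reg = 0x2DB
clock 5: out=1, reg = 0x96D
clock 6: out=1, reg = 0xCB6
clock 7: out=0, reg = 0x65B
clock 8: out=1, reg = 0xB2D
clock 9: out=1, reg = 0xD96
clock 10: out=0, reg = 0x6CB

0x6CB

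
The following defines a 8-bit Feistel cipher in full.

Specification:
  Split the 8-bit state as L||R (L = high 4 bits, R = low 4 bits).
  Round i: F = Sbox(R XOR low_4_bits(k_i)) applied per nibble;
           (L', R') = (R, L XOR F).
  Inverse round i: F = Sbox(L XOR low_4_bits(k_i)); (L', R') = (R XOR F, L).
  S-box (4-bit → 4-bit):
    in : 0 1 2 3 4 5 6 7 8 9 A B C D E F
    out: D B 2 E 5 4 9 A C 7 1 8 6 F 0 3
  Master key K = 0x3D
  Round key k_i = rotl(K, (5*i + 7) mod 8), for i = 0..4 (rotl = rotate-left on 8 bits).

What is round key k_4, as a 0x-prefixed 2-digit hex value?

0xE9

K = 0x3D
k_0 = rotl(K, (5*0+7) mod 8) = rotl(K, 7) = 0x9E
k_1 = rotl(K, (5*1+7) mod 8) = rotl(K, 4) = 0xD3
k_2 = rotl(K, (5*2+7) mod 8) = rotl(K, 1) = 0x7A
k_3 = rotl(K, (5*3+7) mod 8) = rotl(K, 6) = 0x4F
k_4 = rotl(K, (5*4+7) mod 8) = rotl(K, 3) = 0xE9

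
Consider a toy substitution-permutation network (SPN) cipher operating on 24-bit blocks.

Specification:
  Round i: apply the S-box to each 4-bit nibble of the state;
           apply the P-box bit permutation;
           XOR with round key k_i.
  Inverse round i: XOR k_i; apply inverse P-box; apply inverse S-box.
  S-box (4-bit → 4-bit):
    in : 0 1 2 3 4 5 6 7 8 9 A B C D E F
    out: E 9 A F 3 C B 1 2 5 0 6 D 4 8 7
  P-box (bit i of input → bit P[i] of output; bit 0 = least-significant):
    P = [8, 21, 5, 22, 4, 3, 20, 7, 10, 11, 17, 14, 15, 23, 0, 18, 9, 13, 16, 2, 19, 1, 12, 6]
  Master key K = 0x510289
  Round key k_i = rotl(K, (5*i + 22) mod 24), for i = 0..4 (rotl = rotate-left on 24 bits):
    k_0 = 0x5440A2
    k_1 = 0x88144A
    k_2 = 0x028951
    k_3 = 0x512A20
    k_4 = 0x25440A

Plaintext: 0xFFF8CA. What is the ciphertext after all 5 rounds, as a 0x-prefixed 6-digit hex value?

s_0 = plaintext = 0xFFF8CA
s_1 = Round(s_0, k_0) = 0xCDFA31
s_2 = Round(s_1, k_1) = 0x518593
s_3 = Round(s_2, k_2) = 0xF0DA25
s_4 = Round(s_3, k_3) = 0x181A8F
s_5 = Round(s_4, k_4) = 0x09E562

0x09E562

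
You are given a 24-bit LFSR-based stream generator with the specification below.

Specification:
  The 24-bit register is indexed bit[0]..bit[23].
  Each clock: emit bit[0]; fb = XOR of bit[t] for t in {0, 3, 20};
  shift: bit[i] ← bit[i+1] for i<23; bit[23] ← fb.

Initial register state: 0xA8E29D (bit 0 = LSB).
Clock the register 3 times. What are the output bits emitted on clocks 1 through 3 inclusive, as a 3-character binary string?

reg_0 = 0xA8E29D
clock 1: out=1, reg = 0x54714E
clock 2: out=0, reg = 0x2A38A7
clock 3: out=1, reg = 0x951C53

101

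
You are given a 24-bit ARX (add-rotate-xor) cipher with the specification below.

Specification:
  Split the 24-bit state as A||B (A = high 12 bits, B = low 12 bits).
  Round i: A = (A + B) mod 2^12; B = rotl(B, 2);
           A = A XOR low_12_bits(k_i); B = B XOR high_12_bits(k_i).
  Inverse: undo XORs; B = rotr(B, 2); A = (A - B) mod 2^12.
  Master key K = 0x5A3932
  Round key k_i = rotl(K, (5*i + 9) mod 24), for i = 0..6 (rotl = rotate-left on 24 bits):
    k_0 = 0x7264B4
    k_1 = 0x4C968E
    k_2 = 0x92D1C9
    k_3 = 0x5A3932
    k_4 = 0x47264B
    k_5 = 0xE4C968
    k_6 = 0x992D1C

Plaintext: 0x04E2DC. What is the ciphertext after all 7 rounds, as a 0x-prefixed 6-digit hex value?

0x879BA5

s_0 = plaintext = 0x04E2DC
s_1 = Round(s_0, k_0) = 0x79EC56
s_2 = Round(s_1, k_1) = 0x57A592
s_3 = Round(s_2, k_2) = 0xAC5F64
s_4 = Round(s_3, k_3) = 0x31B830
s_5 = Round(s_4, k_4) = 0xD004B0
s_6 = Round(s_5, k_5) = 0x8D8C8D
s_7 = Round(s_6, k_6) = 0x879BA5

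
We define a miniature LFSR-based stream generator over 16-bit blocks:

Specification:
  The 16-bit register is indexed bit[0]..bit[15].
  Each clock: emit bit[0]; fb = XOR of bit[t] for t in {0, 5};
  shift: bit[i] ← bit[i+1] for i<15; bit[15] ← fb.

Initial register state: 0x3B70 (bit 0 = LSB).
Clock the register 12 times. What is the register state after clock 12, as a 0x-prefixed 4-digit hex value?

0x2AB3

reg_0 = 0x3B70
clock 1: out=0, reg = 0x9DB8
clock 2: out=0, reg = 0xCEDC
clock 3: out=0, reg = 0x676E
clock 4: out=0, reg = 0xB3B7
clock 5: out=1, reg = 0x59DB
clock 6: out=1, reg = 0xACED
clock 7: out=1, reg = 0x5676
clock 8: out=0, reg = 0xAB3B
clock 9: out=1, reg = 0x559D
clock 10: out=1, reg = 0xAACE
clock 11: out=0, reg = 0x5567
clock 12: out=1, reg = 0x2AB3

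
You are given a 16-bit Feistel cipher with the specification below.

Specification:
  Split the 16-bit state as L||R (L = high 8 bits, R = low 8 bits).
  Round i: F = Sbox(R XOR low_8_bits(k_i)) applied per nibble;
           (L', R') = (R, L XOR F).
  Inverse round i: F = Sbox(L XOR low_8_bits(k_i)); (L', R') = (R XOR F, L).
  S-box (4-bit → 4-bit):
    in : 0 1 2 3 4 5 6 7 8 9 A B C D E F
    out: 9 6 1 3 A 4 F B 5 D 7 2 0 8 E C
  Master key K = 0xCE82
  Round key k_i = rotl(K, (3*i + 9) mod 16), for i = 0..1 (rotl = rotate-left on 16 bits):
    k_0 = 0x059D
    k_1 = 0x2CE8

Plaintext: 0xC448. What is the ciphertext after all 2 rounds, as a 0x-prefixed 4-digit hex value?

0x403D

s_0 = plaintext = 0xC448
s_1 = Round(s_0, k_0) = 0x4840
s_2 = Round(s_1, k_1) = 0x403D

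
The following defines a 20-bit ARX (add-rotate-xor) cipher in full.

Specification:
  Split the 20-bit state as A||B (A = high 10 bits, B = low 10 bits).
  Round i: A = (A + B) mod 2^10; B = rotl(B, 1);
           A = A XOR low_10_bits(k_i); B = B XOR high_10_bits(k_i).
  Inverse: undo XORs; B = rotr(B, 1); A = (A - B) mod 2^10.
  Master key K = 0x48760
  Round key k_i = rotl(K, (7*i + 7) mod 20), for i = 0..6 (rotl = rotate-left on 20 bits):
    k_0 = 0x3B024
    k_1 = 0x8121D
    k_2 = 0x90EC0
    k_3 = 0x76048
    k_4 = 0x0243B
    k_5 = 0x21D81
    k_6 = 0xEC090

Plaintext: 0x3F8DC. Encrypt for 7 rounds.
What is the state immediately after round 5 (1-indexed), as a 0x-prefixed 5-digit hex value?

s_0 = plaintext = 0x3F8DC
s_1 = Round(s_0, k_0) = 0x7F954
s_2 = Round(s_1, k_1) = 0x53CAC
s_3 = Round(s_2, k_2) = 0xCEF1B
s_4 = Round(s_3, k_3) = 0x87BEF
s_5 = Round(s_4, k_4) = 0x8DBD6
s_6 = Round(s_5, k_5) = 0xE372A
s_7 = Round(s_6, k_6) = 0x89DE5

0x8DBD6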